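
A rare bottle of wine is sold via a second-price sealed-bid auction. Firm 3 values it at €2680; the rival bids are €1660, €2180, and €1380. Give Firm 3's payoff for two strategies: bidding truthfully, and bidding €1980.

Truthful: €500; alternative: €0.

The highest competing bid is €2180.
Bidding truthfully at €2680: Firm 3 has the top bid, wins, and pays the second-highest bid €2180. Payoff = €2680 − €2180 = €500.
Bidding €1980: the top bid is €2180 (a rival), so Firm 3 loses. Payoff = €0.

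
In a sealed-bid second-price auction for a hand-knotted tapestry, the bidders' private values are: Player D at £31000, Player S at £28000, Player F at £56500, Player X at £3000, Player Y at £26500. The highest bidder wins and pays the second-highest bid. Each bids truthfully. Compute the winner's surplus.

Ordered from highest: Player F £56500 > Player D £31000 > Player S £28000 > Player Y £26500 > Player X £3000.
Player F wins with the top bid and pays the second-highest, £31000.
Surplus = £56500 − £31000 = £25500.

£25500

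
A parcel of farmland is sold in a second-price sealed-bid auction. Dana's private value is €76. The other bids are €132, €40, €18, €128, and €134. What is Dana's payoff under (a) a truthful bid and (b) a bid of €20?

(a) €0  (b) €0

The highest competing bid is €134.
Bidding truthfully at €76: the top bid is €134 (a rival), so Dana loses. Payoff = €0.
Bidding €20: the top bid is €134 (a rival), so Dana loses. Payoff = €0.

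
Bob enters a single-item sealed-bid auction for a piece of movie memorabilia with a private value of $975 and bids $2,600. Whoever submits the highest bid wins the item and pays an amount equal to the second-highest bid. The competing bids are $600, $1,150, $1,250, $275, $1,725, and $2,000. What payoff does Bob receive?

Bob's payoff: -$1,025.

Highest competing bid: $2,000.
Bob's bid $2,600 is the highest overall, so Bob wins and pays the second-highest bid, $2,000.
Payoff = value − price = $975 − $2,000 = -$1,025.
Overbidding won the item at a price above value — truthful bidding would have avoided this loss.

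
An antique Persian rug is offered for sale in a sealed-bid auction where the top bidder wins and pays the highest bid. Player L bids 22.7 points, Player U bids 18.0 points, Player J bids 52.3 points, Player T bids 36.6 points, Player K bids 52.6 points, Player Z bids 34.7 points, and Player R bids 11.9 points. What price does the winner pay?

Ordered from highest: Player K 52.6 points, then Player J 52.3 points, then Player T 36.6 points, then Player Z 34.7 points, then Player L 22.7 points, then Player U 18.0 points, then Player R 11.9 points.
Player K is the highest bidder, so Player K wins.
Under the first-price rule, the price is the highest bid: 52.6 points.

Price paid: 52.6 points.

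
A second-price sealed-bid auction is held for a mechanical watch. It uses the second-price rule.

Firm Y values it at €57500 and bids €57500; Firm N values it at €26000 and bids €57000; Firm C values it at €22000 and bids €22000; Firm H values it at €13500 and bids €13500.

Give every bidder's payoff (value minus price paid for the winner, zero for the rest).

Ordered from highest: Firm Y €57500; Firm N €57000; Firm C €22000; Firm H €13500.
Firm Y has the top bid and wins; the price is the second-highest bid, €57000.
Firm Y's payoff = €57500 − €57000 = €500. All other bidders lose, so their payoff is 0.

Firm Y €500, Firm N €0, Firm C €0, Firm H €0.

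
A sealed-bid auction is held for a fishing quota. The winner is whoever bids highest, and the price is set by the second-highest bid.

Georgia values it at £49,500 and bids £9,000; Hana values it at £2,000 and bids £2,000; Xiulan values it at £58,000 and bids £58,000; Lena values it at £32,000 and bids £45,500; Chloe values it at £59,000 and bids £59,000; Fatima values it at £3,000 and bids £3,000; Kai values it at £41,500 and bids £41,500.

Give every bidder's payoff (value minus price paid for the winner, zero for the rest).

Georgia £0, Hana £0, Xiulan £0, Lena £0, Chloe £1,000, Fatima £0, Kai £0.

Sorted high to low: Chloe £59,000; Xiulan £58,000; Lena £45,500; Kai £41,500; Georgia £9,000; Fatima £3,000; Hana £2,000.
Chloe has the top bid and wins; the price is the second-highest bid, £58,000.
Chloe's payoff = £59,000 − £58,000 = £1,000. All other bidders lose, so their payoff is 0.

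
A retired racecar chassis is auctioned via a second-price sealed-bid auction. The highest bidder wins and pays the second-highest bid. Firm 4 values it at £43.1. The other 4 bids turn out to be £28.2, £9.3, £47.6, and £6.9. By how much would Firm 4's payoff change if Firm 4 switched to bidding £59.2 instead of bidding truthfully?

Payoff change: -£4.5.

The highest competing bid is £47.6.
Bidding truthfully at £43.1: the top bid is £47.6 (a rival), so Firm 4 loses. Payoff = £0.0.
Bidding £59.2: Firm 4 has the top bid, wins, and pays the second-highest bid £47.6. Payoff = £43.1 − £47.6 = -£4.5.
Change = -£4.5 − £0.0 = -£4.5.
This is the dominant-strategy logic: truthful bidding weakly beats any alternative.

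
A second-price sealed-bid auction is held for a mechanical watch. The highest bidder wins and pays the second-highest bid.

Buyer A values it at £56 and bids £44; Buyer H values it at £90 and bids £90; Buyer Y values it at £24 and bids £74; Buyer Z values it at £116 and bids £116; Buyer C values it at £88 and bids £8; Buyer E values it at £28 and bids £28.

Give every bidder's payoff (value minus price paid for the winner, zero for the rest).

Payoffs: Buyer A £0, Buyer H £0, Buyer Y £0, Buyer Z £26, Buyer C £0, Buyer E £0.

Sorted high to low: Buyer Z £116 > Buyer H £90 > Buyer Y £74 > Buyer A £44 > Buyer E £28 > Buyer C £8.
Buyer Z has the top bid and wins; the price is the second-highest bid, £90.
Buyer Z's payoff = £116 − £90 = £26. All other bidders lose, so their payoff is 0.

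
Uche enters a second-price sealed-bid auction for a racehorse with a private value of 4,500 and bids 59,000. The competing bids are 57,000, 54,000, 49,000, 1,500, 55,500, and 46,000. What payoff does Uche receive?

Uche's payoff: -52,500.

Highest competing bid: 57,000.
Uche's bid 59,000 is the highest overall, so Uche wins and pays the second-highest bid, 57,000.
Payoff = value − price = 4,500 − 57,000 = -52,500.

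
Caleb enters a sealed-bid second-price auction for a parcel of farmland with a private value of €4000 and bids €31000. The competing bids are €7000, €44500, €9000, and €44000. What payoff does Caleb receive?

Caleb's payoff: €0.

Highest competing bid: €44500.
Caleb's bid €31000 is not the highest, so Caleb loses, pays nothing, and earns zero payoff.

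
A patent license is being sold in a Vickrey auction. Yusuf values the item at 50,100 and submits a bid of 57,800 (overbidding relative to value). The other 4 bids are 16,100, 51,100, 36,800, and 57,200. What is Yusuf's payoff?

Highest competing bid: 57,200.
Yusuf's bid 57,800 is the highest overall, so Yusuf wins and pays the second-highest bid, 57,200.
Payoff = value − price = 50,100 − 57,200 = -7,100.
Overbidding won the item at a price above value — truthful bidding would have avoided this loss.

-7,100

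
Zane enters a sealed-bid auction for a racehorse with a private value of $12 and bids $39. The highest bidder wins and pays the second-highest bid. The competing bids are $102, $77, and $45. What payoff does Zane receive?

Payoff = $0.

Highest competing bid: $102.
Zane's bid $39 is not the highest, so Zane loses, pays nothing, and earns zero payoff.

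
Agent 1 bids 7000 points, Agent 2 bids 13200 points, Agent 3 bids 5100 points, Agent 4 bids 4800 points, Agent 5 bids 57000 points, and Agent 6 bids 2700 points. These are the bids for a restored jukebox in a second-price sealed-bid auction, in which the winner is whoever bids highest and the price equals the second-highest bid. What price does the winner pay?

13200 points

Sorted high to low: Agent 5 57000 points, then Agent 2 13200 points, then Agent 1 7000 points, then Agent 3 5100 points, then Agent 4 4800 points, then Agent 6 2700 points.
Agent 5 is the highest bidder, so Agent 5 wins.
Under the second-price rule, the price is the second-highest bid: 13200 points.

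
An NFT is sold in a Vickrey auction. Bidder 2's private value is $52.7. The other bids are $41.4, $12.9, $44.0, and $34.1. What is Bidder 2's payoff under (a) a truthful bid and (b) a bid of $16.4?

The highest competing bid is $44.0.
Bidding truthfully at $52.7: Bidder 2 has the top bid, wins, and pays the second-highest bid $44.0. Payoff = $52.7 − $44.0 = $8.7.
Bidding $16.4: the top bid is $44.0 (a rival), so Bidder 2 loses. Payoff = $0.0.

Truthful: $8.7; alternative: $0.0.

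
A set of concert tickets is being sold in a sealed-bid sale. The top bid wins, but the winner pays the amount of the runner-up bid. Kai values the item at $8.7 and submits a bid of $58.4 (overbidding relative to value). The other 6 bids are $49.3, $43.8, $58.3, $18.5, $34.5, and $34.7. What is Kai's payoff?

-$49.6

Highest competing bid: $58.3.
Kai's bid $58.4 is the highest overall, so Kai wins and pays the second-highest bid, $58.3.
Payoff = value − price = $8.7 − $58.3 = -$49.6.
Overbidding won the item at a price above value — truthful bidding would have avoided this loss.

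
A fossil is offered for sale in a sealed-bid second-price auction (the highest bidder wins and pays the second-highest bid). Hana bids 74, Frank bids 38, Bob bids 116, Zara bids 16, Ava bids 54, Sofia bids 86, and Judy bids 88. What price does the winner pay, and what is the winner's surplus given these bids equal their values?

Bids in descending order: Bob 116; Judy 88; Sofia 86; Hana 74; Ava 54; Frank 38; Zara 16.
Bob is the highest bidder, so Bob wins.
Under the second-price rule, the price is the second-highest bid: 88.
Surplus = 116 − 88 = 28.

Price 88; surplus 28.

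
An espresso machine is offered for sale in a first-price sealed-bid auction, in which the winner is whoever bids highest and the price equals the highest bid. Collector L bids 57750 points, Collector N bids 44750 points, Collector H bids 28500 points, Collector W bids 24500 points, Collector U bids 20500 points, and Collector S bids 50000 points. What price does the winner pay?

Price paid: 57750 points.

Ordered from highest: Collector L 57750 points > Collector S 50000 points > Collector N 44750 points > Collector H 28500 points > Collector W 24500 points > Collector U 20500 points.
Collector L is the highest bidder, so Collector L wins.
Under the first-price rule, the price is the highest bid: 57750 points.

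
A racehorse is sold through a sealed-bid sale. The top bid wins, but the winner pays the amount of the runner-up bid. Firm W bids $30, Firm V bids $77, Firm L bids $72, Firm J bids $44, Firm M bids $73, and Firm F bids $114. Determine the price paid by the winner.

$77

Ranking the bids: Firm F $114, then Firm V $77, then Firm M $73, then Firm L $72, then Firm J $44, then Firm W $30.
Firm F has the highest bid, so Firm F wins.
The second-highest bid is $77, so that is what Firm F pays.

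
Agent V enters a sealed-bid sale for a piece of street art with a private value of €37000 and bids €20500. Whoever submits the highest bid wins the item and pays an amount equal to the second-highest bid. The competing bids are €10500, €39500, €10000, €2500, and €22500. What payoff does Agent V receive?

Highest competing bid: €39500.
Agent V's bid €20500 is not the highest, so Agent V loses, pays nothing, and earns zero payoff.

Payoff = €0.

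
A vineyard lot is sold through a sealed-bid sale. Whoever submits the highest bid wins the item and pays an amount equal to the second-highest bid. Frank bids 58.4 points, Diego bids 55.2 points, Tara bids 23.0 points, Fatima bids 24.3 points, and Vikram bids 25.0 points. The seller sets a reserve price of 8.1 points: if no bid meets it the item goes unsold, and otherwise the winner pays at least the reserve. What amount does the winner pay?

Sorted high to low: Frank 58.4 points > Diego 55.2 points > Vikram 25.0 points > Fatima 24.3 points > Tara 23.0 points.
Frank has the highest bid, so Frank wins.
The second-highest bid is 55.2 points, which exceeds the reserve, so that sets the price.

The winner pays 55.2 points.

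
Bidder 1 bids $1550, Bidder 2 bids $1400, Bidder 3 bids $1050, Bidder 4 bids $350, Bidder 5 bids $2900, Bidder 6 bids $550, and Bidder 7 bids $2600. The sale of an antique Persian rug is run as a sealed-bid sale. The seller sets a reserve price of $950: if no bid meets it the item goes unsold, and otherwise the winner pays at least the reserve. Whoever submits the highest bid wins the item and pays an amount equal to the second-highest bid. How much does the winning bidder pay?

Bids in descending order: Bidder 5 $2900; Bidder 7 $2600; Bidder 1 $1550; Bidder 2 $1400; Bidder 3 $1050; Bidder 6 $550; Bidder 4 $350.
Bidder 5 has the highest bid, so Bidder 5 wins.
The second-highest bid is $2600, which exceeds the reserve, so that sets the price.

The winner pays $2600.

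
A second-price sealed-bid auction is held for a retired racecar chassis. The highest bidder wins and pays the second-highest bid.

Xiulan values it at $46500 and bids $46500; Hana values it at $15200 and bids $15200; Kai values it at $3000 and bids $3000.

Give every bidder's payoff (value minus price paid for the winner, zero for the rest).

Sorted high to low: Xiulan $46500, then Hana $15200, then Kai $3000.
Xiulan has the top bid and wins; the price is the second-highest bid, $15200.
Xiulan's payoff = $46500 − $15200 = $31300. All other bidders lose, so their payoff is 0.

Payoffs: Xiulan $31300, Hana $0, Kai $0.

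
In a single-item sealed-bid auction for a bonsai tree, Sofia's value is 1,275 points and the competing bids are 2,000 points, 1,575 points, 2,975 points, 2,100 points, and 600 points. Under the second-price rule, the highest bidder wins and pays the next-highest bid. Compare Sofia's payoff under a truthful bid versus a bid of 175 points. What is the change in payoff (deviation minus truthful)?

0 points

The highest competing bid is 2,975 points.
Bidding truthfully at 1,275 points: the top bid is 2,975 points (a rival), so Sofia loses. Payoff = 0 points.
Bidding 175 points: the top bid is 2,975 points (a rival), so Sofia loses. Payoff = 0 points.
Change = 0 points − 0 points = 0 points.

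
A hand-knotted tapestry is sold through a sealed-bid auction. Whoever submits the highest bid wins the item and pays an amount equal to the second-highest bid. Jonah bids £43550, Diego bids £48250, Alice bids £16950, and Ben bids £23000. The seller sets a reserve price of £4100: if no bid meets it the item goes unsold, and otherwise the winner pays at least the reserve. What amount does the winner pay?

The winner pays £43550.

Ranking the bids: Diego £48250; Jonah £43550; Ben £23000; Alice £16950.
Diego has the highest bid, so Diego wins.
The second-highest bid is £43550, which exceeds the reserve, so that sets the price.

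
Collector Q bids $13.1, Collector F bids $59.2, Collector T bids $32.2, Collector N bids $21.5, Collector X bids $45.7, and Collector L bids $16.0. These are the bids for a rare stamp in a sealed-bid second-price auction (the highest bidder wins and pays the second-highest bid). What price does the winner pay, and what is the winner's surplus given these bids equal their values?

Price $45.7; surplus $13.5.

Bids in descending order: Collector F $59.2, then Collector X $45.7, then Collector T $32.2, then Collector N $21.5, then Collector L $16.0, then Collector Q $13.1.
Collector F is the highest bidder, so Collector F wins.
Under the second-price rule, the price is the second-highest bid: $45.7.
Surplus = $59.2 − $45.7 = $13.5.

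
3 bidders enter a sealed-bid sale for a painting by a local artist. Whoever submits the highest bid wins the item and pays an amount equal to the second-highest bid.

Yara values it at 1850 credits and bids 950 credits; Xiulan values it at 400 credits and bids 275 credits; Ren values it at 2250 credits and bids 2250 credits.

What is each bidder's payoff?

Bids in descending order: Ren 2250 credits, then Yara 950 credits, then Xiulan 275 credits.
Ren has the top bid and wins; the price is the second-highest bid, 950 credits.
Ren's payoff = 2250 credits − 950 credits = 1300 credits. All other bidders lose, so their payoff is 0.

Payoffs: Yara 0 credits, Xiulan 0 credits, Ren 1300 credits.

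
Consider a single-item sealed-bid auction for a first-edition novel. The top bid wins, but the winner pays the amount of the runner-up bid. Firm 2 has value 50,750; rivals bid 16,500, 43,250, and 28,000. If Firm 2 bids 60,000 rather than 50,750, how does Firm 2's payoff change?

Change in payoff: 0.

The highest competing bid is 43,250.
Bidding truthfully at 50,750: Firm 2 has the top bid, wins, and pays the second-highest bid 43,250. Payoff = 50,750 − 43,250 = 7,500.
Bidding 60,000: Firm 2 has the top bid, wins, and pays the second-highest bid 43,250. Payoff = 50,750 − 43,250 = 7,500.
Change = 7,500 − 7,500 = 0.
The bid only affects whether you win, not the price — here both bids land on the same side of the top rival bid, so the deviation is payoff-neutral.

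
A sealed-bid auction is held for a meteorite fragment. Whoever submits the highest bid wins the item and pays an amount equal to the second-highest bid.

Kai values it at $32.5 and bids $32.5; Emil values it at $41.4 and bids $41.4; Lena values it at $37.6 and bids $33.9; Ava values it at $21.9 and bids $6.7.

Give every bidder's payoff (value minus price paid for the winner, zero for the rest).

Bids in descending order: Emil $41.4; Lena $33.9; Kai $32.5; Ava $6.7.
Emil has the top bid and wins; the price is the second-highest bid, $33.9.
Emil's payoff = $41.4 − $33.9 = $7.5. All other bidders lose, so their payoff is 0.

Kai $0.0, Emil $7.5, Lena $0.0, Ava $0.0.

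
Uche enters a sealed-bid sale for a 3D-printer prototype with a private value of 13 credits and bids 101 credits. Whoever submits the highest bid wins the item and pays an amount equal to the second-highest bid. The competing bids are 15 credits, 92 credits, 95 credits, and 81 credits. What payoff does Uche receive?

Highest competing bid: 95 credits.
Uche's bid 101 credits is the highest overall, so Uche wins and pays the second-highest bid, 95 credits.
Payoff = value − price = 13 credits − 95 credits = -82 credits.

Payoff = -82 credits.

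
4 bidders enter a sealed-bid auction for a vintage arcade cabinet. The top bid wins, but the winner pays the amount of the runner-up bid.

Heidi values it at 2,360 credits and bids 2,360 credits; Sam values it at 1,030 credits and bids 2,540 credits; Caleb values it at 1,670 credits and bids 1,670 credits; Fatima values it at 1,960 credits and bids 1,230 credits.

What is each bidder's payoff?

Bids in descending order: Sam 2,540 credits, then Heidi 2,360 credits, then Caleb 1,670 credits, then Fatima 1,230 credits.
Sam has the top bid and wins; the price is the second-highest bid, 2,360 credits.
Sam's payoff = 1,030 credits − 2,360 credits = -1,330 credits. All other bidders lose, so their payoff is 0.

Payoffs: Heidi 0 credits, Sam -1,330 credits, Caleb 0 credits, Fatima 0 credits.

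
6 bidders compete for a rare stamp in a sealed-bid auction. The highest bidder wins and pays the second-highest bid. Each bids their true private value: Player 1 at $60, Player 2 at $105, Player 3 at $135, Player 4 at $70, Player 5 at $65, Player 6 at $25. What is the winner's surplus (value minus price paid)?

Ranking the bids: Player 3 $135 > Player 2 $105 > Player 4 $70 > Player 5 $65 > Player 1 $60 > Player 6 $25.
Player 3 wins with the top bid and pays the second-highest, $105.
Surplus = $135 − $105 = $30.

$30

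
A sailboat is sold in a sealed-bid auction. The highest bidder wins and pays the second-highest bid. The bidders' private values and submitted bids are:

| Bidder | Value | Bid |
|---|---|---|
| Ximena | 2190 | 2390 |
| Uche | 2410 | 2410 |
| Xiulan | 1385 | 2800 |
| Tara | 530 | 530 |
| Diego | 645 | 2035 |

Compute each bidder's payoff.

Ranking the bids: Xiulan 2800 > Uche 2410 > Ximena 2390 > Diego 2035 > Tara 530.
Xiulan has the top bid and wins; the price is the second-highest bid, 2410.
Xiulan's payoff = 1385 − 2410 = -1025. All other bidders lose, so their payoff is 0.

Ximena 0, Uche 0, Xiulan -1025, Tara 0, Diego 0.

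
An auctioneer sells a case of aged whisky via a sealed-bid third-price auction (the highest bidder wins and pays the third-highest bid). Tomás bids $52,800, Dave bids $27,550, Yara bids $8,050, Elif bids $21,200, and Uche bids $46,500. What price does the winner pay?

Ordered from highest: Tomás $52,800 > Uche $46,500 > Dave $27,550 > Elif $21,200 > Yara $8,050.
Tomás is the highest bidder, so Tomás wins.
Under the third-price rule, the price is the third-highest bid: $27,550.

$27,550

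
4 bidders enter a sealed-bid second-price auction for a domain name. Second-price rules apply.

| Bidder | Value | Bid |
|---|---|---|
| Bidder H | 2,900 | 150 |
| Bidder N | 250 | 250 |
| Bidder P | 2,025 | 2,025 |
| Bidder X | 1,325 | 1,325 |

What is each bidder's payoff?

Bids in descending order: Bidder P 2,025 > Bidder X 1,325 > Bidder N 250 > Bidder H 150.
Bidder P has the top bid and wins; the price is the second-highest bid, 1,325.
Bidder P's payoff = 2,025 − 1,325 = 700. All other bidders lose, so their payoff is 0.

Payoffs: Bidder H 0, Bidder N 0, Bidder P 700, Bidder X 0.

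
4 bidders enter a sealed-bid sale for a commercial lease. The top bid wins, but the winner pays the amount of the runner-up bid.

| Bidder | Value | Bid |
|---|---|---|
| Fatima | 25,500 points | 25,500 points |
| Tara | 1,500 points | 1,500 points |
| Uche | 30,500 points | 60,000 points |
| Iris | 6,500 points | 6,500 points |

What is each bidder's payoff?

Ordered from highest: Uche 60,000 points; Fatima 25,500 points; Iris 6,500 points; Tara 1,500 points.
Uche has the top bid and wins; the price is the second-highest bid, 25,500 points.
Uche's payoff = 30,500 points − 25,500 points = 5,000 points. All other bidders lose, so their payoff is 0.

Payoffs: Fatima 0 points, Tara 0 points, Uche 5,000 points, Iris 0 points.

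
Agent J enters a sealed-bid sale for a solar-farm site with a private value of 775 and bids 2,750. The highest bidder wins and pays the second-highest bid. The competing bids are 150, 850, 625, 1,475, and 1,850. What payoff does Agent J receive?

Agent J's payoff: -1,075.

Highest competing bid: 1,850.
Agent J's bid 2,750 is the highest overall, so Agent J wins and pays the second-highest bid, 1,850.
Payoff = value − price = 775 − 1,850 = -1,075.
Overbidding won the item at a price above value — truthful bidding would have avoided this loss.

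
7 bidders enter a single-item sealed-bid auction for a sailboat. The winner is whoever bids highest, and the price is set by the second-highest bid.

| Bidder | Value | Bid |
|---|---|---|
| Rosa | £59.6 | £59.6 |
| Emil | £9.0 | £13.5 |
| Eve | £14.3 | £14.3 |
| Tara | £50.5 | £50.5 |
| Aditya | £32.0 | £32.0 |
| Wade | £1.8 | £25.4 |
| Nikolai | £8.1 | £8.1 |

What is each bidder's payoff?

Payoffs: Rosa £9.1, Emil £0.0, Eve £0.0, Tara £0.0, Aditya £0.0, Wade £0.0, Nikolai £0.0.

Ordered from highest: Rosa £59.6; Tara £50.5; Aditya £32.0; Wade £25.4; Eve £14.3; Emil £13.5; Nikolai £8.1.
Rosa has the top bid and wins; the price is the second-highest bid, £50.5.
Rosa's payoff = £59.6 − £50.5 = £9.1. All other bidders lose, so their payoff is 0.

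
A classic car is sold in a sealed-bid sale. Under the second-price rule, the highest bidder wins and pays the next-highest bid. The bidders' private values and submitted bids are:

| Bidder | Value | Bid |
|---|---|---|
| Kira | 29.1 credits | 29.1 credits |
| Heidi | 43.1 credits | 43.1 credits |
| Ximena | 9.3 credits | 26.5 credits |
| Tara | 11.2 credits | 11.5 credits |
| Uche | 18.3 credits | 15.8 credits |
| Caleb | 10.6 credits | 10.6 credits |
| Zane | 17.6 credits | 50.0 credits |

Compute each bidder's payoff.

Kira 0.0 credits, Heidi 0.0 credits, Ximena 0.0 credits, Tara 0.0 credits, Uche 0.0 credits, Caleb 0.0 credits, Zane -25.5 credits.

Ranking the bids: Zane 50.0 credits; Heidi 43.1 credits; Kira 29.1 credits; Ximena 26.5 credits; Uche 15.8 credits; Tara 11.5 credits; Caleb 10.6 credits.
Zane has the top bid and wins; the price is the second-highest bid, 43.1 credits.
Zane's payoff = 17.6 credits − 43.1 credits = -25.5 credits. All other bidders lose, so their payoff is 0.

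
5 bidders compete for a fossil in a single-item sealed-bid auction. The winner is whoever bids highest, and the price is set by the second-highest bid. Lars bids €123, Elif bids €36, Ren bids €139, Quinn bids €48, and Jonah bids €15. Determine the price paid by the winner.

Price paid: €123.

Sorted high to low: Ren €139, then Lars €123, then Quinn €48, then Elif €36, then Jonah €15.
Ren has the highest bid, so Ren wins.
The second-highest bid is €123, so that is what Ren pays.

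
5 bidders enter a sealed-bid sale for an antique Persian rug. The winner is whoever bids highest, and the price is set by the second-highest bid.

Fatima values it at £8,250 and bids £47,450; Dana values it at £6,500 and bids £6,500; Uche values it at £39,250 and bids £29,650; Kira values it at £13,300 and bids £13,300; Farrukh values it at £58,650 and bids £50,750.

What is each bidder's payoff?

Ranking the bids: Farrukh £50,750; Fatima £47,450; Uche £29,650; Kira £13,300; Dana £6,500.
Farrukh has the top bid and wins; the price is the second-highest bid, £47,450.
Farrukh's payoff = £58,650 − £47,450 = £11,200. All other bidders lose, so their payoff is 0.

Fatima £0, Dana £0, Uche £0, Kira £0, Farrukh £11,200.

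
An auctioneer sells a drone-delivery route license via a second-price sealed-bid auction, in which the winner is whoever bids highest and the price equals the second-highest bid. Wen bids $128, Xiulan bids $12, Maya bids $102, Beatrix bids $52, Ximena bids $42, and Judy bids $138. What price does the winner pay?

Ordered from highest: Judy $138 > Wen $128 > Maya $102 > Beatrix $52 > Ximena $42 > Xiulan $12.
Judy is the highest bidder, so Judy wins.
Under the second-price rule, the price is the second-highest bid: $128.

The winner pays $128.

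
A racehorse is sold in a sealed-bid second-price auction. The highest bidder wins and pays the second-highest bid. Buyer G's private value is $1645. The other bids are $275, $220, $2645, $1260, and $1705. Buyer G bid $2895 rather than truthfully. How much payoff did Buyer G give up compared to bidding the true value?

The highest competing bid is $2645.
Bidding truthfully at $1645: the top bid is $2645 (a rival), so Buyer G loses. Payoff = $0.
Bidding $2895: Buyer G has the top bid, wins, and pays the second-highest bid $2645. Payoff = $1645 − $2645 = -$1000.
Regret = truthful payoff − actual payoff = $0 − -$1000 = $1000.
This is the dominant-strategy logic: truthful bidding weakly beats any alternative.

Payoff forgone: $1000.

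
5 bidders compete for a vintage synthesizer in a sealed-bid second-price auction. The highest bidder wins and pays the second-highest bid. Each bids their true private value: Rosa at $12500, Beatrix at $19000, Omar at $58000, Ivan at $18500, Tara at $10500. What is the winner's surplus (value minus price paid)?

$39000

Bids in descending order: Omar $58000, then Beatrix $19000, then Ivan $18500, then Rosa $12500, then Tara $10500.
Omar wins with the top bid and pays the second-highest, $19000.
Surplus = $58000 − $19000 = $39000.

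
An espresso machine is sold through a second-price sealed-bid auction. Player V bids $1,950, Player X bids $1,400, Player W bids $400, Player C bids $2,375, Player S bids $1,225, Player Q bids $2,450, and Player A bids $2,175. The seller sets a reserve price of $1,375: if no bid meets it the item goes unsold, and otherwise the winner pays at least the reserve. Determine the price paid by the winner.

Ranking the bids: Player Q $2,450 > Player C $2,375 > Player A $2,175 > Player V $1,950 > Player X $1,400 > Player S $1,225 > Player W $400.
Player Q has the highest bid, so Player Q wins.
The second-highest bid is $2,375, which exceeds the reserve, so that sets the price.

Price paid: $2,375.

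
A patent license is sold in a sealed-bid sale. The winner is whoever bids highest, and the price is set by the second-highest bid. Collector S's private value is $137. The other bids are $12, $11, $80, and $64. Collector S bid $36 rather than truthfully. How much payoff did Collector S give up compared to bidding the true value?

The highest competing bid is $80.
Bidding truthfully at $137: Collector S has the top bid, wins, and pays the second-highest bid $80. Payoff = $137 − $80 = $57.
Bidding $36: the top bid is $80 (a rival), so Collector S loses. Payoff = $0.
Regret = truthful payoff − actual payoff = $57 − $0 = $57.
This is the dominant-strategy logic: truthful bidding weakly beats any alternative.

$57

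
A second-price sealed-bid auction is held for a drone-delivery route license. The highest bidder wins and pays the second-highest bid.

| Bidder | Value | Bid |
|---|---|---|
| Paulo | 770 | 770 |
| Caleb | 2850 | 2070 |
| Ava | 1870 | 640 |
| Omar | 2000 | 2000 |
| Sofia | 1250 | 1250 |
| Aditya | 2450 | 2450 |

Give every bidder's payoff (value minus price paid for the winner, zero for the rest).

Ranking the bids: Aditya 2450, then Caleb 2070, then Omar 2000, then Sofia 1250, then Paulo 770, then Ava 640.
Aditya has the top bid and wins; the price is the second-highest bid, 2070.
Aditya's payoff = 2450 − 2070 = 380. All other bidders lose, so their payoff is 0.

Payoffs: Paulo 0, Caleb 0, Ava 0, Omar 0, Sofia 0, Aditya 380.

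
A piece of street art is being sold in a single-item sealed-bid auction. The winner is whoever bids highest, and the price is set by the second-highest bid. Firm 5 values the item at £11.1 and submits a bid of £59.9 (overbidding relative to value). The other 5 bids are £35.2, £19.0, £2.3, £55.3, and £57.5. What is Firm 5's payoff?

The bidder's payoff: -£46.4.

Highest competing bid: £57.5.
Firm 5's bid £59.9 is the highest overall, so Firm 5 wins and pays the second-highest bid, £57.5.
Payoff = value − price = £11.1 − £57.5 = -£46.4.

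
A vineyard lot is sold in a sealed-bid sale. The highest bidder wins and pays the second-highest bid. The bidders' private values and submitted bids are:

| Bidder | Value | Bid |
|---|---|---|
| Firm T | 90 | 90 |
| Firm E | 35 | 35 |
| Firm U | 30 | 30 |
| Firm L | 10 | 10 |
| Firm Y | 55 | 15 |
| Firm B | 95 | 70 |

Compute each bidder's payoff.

Bids in descending order: Firm T 90 > Firm B 70 > Firm E 35 > Firm U 30 > Firm Y 15 > Firm L 10.
Firm T has the top bid and wins; the price is the second-highest bid, 70.
Firm T's payoff = 90 − 70 = 20. All other bidders lose, so their payoff is 0.

Payoffs: Firm T 20, Firm E 0, Firm U 0, Firm L 0, Firm Y 0, Firm B 0.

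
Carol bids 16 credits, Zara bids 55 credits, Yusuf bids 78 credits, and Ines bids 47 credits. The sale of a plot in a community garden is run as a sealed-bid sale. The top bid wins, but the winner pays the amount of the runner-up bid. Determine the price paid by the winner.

55 credits

Ordered from highest: Yusuf 78 credits, then Zara 55 credits, then Ines 47 credits, then Carol 16 credits.
Yusuf has the highest bid, so Yusuf wins.
The second-highest bid is 55 credits, so that is what Yusuf pays.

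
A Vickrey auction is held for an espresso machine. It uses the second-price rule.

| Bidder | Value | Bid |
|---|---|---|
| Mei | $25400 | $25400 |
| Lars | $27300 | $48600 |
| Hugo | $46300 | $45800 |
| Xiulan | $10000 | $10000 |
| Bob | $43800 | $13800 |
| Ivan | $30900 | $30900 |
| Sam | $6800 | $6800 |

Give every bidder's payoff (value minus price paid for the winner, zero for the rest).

Mei $0, Lars -$18500, Hugo $0, Xiulan $0, Bob $0, Ivan $0, Sam $0.

Ordered from highest: Lars $48600, then Hugo $45800, then Ivan $30900, then Mei $25400, then Bob $13800, then Xiulan $10000, then Sam $6800.
Lars has the top bid and wins; the price is the second-highest bid, $45800.
Lars's payoff = $27300 − $45800 = -$18500. All other bidders lose, so their payoff is 0.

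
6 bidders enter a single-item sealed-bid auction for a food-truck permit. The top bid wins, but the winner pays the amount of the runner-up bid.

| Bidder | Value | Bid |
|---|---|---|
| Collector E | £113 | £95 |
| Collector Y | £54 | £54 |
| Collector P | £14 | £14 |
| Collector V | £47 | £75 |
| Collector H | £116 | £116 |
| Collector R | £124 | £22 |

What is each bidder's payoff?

Payoffs: Collector E £0, Collector Y £0, Collector P £0, Collector V £0, Collector H £21, Collector R £0.

Bids in descending order: Collector H £116 > Collector E £95 > Collector V £75 > Collector Y £54 > Collector R £22 > Collector P £14.
Collector H has the top bid and wins; the price is the second-highest bid, £95.
Collector H's payoff = £116 − £95 = £21. All other bidders lose, so their payoff is 0.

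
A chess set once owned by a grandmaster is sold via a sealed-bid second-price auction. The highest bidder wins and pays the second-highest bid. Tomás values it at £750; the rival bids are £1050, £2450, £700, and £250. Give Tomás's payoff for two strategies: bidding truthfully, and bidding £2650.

Truthful: £0; alternative: -£1700.

The highest competing bid is £2450.
Bidding truthfully at £750: the top bid is £2450 (a rival), so Tomás loses. Payoff = £0.
Bidding £2650: Tomás has the top bid, wins, and pays the second-highest bid £2450. Payoff = £750 − £2450 = -£1700.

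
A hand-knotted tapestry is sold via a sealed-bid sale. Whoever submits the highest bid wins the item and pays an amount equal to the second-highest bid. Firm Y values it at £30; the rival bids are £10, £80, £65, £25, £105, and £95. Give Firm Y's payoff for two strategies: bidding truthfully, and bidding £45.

Truthful: £0; alternative: £0.

The highest competing bid is £105.
Bidding truthfully at £30: the top bid is £105 (a rival), so Firm Y loses. Payoff = £0.
Bidding £45: the top bid is £105 (a rival), so Firm Y loses. Payoff = £0.
The bid only affects whether you win, not the price — here both bids land on the same side of the top rival bid, so the deviation is payoff-neutral.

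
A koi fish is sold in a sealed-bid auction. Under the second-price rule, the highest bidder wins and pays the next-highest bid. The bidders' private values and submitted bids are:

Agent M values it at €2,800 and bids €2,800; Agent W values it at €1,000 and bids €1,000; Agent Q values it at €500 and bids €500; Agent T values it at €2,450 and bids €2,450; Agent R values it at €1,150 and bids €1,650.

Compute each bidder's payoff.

Ranking the bids: Agent M €2,800; Agent T €2,450; Agent R €1,650; Agent W €1,000; Agent Q €500.
Agent M has the top bid and wins; the price is the second-highest bid, €2,450.
Agent M's payoff = €2,800 − €2,450 = €350. All other bidders lose, so their payoff is 0.

Payoffs: Agent M €350, Agent W €0, Agent Q €0, Agent T €0, Agent R €0.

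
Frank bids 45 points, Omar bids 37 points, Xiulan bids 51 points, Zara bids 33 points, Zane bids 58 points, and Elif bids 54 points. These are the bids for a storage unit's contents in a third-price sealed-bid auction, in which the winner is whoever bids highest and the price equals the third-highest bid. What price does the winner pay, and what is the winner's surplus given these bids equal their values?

Sorted high to low: Zane 58 points > Elif 54 points > Xiulan 51 points > Frank 45 points > Omar 37 points > Zara 33 points.
Zane is the highest bidder, so Zane wins.
Under the third-price rule, the price is the third-highest bid: 51 points.
Surplus = 58 points − 51 points = 7 points.

The winner pays 51 points for a surplus of 7 points.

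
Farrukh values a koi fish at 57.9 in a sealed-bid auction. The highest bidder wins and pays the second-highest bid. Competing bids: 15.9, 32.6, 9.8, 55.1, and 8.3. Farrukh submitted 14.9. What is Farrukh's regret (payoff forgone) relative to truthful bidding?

2.8

The highest competing bid is 55.1.
Bidding truthfully at 57.9: Farrukh has the top bid, wins, and pays the second-highest bid 55.1. Payoff = 57.9 − 55.1 = 2.8.
Bidding 14.9: the top bid is 55.1 (a rival), so Farrukh loses. Payoff = 0.0.
Regret = truthful payoff − actual payoff = 2.8 − 0.0 = 2.8.
This is the dominant-strategy logic: truthful bidding weakly beats any alternative.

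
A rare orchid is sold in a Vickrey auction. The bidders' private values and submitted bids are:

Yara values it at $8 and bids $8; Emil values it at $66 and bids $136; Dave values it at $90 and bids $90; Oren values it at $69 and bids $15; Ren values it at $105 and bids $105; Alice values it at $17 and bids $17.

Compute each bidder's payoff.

Ordered from highest: Emil $136, then Ren $105, then Dave $90, then Alice $17, then Oren $15, then Yara $8.
Emil has the top bid and wins; the price is the second-highest bid, $105.
Emil's payoff = $66 − $105 = -$39. All other bidders lose, so their payoff is 0.

Yara $0, Emil -$39, Dave $0, Oren $0, Ren $0, Alice $0.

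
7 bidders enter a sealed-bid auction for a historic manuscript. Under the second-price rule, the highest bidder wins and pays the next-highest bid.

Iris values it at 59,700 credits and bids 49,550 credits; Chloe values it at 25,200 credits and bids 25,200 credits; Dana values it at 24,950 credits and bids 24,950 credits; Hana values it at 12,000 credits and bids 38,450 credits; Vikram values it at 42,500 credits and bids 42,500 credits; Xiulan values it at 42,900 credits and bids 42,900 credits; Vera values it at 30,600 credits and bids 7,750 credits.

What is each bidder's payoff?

Payoffs: Iris 16,800 credits, Chloe 0 credits, Dana 0 credits, Hana 0 credits, Vikram 0 credits, Xiulan 0 credits, Vera 0 credits.

Ordered from highest: Iris 49,550 credits, then Xiulan 42,900 credits, then Vikram 42,500 credits, then Hana 38,450 credits, then Chloe 25,200 credits, then Dana 24,950 credits, then Vera 7,750 credits.
Iris has the top bid and wins; the price is the second-highest bid, 42,900 credits.
Iris's payoff = 59,700 credits − 42,900 credits = 16,800 credits. All other bidders lose, so their payoff is 0.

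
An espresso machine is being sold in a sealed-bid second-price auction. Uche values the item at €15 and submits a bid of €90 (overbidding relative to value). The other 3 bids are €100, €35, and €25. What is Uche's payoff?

Highest competing bid: €100.
Uche's bid €90 is not the highest, so Uche loses, pays nothing, and earns zero payoff.

Payoff = €0.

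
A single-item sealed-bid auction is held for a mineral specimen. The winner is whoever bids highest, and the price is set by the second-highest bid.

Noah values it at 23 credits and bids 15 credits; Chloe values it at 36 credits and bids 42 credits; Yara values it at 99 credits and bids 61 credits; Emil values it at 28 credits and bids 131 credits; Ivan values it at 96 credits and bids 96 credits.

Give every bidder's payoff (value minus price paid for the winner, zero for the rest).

Payoffs: Noah 0 credits, Chloe 0 credits, Yara 0 credits, Emil -68 credits, Ivan 0 credits.

Ordered from highest: Emil 131 credits > Ivan 96 credits > Yara 61 credits > Chloe 42 credits > Noah 15 credits.
Emil has the top bid and wins; the price is the second-highest bid, 96 credits.
Emil's payoff = 28 credits − 96 credits = -68 credits. All other bidders lose, so their payoff is 0.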